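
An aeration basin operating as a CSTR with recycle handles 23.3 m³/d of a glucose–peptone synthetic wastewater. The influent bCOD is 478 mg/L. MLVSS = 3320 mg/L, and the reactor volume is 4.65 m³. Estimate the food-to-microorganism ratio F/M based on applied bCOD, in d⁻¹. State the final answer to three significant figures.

F/M = applied load / biomass = Q·S₀/(V·X) = 23.3 × 478 / (4.650 × 3320) = 0.7214 d⁻¹.

F/M ≈ 0.721 d⁻¹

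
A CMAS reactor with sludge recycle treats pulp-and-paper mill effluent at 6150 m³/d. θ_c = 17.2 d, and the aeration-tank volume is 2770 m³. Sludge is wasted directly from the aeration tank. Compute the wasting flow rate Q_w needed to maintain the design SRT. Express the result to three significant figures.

Q_w ≈ 161 m³/d

With mixed-liquor wasting, θ_c = V/Q_w, so Q_w = V/θ_c = 2770/17.2 = 161.0 m³/d.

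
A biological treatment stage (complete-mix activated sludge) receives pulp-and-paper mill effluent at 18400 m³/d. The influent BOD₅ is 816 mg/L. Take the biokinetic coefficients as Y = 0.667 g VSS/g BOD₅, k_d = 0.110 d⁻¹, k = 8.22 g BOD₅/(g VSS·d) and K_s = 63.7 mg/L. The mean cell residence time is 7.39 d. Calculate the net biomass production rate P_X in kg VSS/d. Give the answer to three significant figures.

For a completely mixed reactor with recycle the Lawrence–McCarty relation gives S = K_s·(1 + k_d·θ_c) / [θ_c·(Y·k − k_d) − 1] = 63.7 × (1 + 0.110 × 7.39) / [7.39 × (0.667 × 8.22 − 0.110) − 1] = 115.5 / 38.70 = 2.984 mg/L.
Observed yield with endogenous decay: Y_obs = Y / (1 + k_d·θ_c) = 0.667 / (1 + 0.110 × 7.39) = 0.667 / 1.813 = 0.3679 g VSS/g BOD₅.
Substrate removed = Q·(S₀ − S) = 18400 m³/d × (816 − 2.98) g/m³ = 1.5×10^7 g/d = 14960 kg/d.
P_X = Y_obs · Q(S₀ − S) = 0.3679 × 14960 = 5504 kg VSS/d.

P_X ≈ 5500 kg VSS/d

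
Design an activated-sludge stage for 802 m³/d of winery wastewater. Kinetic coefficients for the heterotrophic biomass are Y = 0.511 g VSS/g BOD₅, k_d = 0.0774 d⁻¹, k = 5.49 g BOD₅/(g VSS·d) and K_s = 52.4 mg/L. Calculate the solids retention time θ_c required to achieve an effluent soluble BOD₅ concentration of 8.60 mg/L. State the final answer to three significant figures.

θ_c ≈ 3.14 d

Specific growth rate at S = 8.60 mg/L: μ = YkS/(K_s+S) = 0.511·5.49·8.60/(52.4+8.60) = 0.3955 d⁻¹.
θ_c = 1/(μ − k_d) = 1/(0.3955 − 0.0774) = 1/0.3181 = 3.144 d.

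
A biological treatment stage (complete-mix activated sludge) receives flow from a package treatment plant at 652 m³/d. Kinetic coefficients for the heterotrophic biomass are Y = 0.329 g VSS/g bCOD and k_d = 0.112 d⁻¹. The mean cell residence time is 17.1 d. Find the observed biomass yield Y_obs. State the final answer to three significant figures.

Observed yield with endogenous decay: Y_obs = Y / (1 + k_d·θ_c) = 0.329 / (1 + 0.112 × 17.1) = 0.329 / 2.915 = 0.1129 g VSS/g bCOD.

Y_obs ≈ 0.113 g VSS/g bCOD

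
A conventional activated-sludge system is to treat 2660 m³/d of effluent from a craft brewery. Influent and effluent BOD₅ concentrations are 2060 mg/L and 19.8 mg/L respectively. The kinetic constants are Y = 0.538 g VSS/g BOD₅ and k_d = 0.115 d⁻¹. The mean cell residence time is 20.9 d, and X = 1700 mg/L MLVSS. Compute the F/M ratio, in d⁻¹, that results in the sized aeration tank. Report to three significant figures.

Rearranging the biomass balance for a CMAS with decay, V = Y·Q·ΔS·θ_c / [X·(1+k_d θ_c)] = 0.538 × 2660 × (2060 − 19.8) × 20.9 / [1700 × (1 + 0.115 × 20.9)] = 6.1×10^7 / 5786 = 10546 m³.
F/M = applied load / biomass = Q·S₀/(V·X) = 2660 × 2060 / (10546 × 1700) = 0.3056 d⁻¹.

F/M ≈ 0.306 d⁻¹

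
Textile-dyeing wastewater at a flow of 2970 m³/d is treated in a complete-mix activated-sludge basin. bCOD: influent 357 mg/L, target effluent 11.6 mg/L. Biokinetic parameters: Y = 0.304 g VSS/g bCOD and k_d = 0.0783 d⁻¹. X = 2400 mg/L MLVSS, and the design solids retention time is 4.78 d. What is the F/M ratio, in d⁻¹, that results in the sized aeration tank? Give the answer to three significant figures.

Rearranging the biomass balance for a CMAS with decay, V = Y·Q·ΔS·θ_c / [X·(1+k_d θ_c)] = 0.304 × 2970 × (357 − 11.6) × 4.78 / [2400 × (1 + 0.0783 × 4.78)] = 1.49×10^6 / 3298 = 452.0 m³.
F/M = Q·S₀ / (V·X) = 2970 × 357 / (452.0 × 2400) = 0.9775 g bCOD·(g VSS·d)⁻¹.

F/M ≈ 0.978 d⁻¹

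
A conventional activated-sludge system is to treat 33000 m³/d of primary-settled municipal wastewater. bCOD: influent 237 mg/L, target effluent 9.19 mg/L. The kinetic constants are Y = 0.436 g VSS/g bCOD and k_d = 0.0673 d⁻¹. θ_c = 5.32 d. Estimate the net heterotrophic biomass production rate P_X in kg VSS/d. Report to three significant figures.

Correct the yield for decay: Y_obs = Y/(1 + k_d θ_c) = 0.436 / (1 + 0.0673 × 5.32) = 0.436 / 1.358 = 0.3211.
Substrate removed = Q·(S₀ − S) = 33000 m³/d × (237 − 9.19) g/m³ = 7.52×10^6 g/d = 7518 kg/d.
Net biomass production P_X = Y_obs × Q·(S₀ − S) = 0.3211 × 7518 = 2414 kg VSS/d.

P_X ≈ 2410 kg VSS/d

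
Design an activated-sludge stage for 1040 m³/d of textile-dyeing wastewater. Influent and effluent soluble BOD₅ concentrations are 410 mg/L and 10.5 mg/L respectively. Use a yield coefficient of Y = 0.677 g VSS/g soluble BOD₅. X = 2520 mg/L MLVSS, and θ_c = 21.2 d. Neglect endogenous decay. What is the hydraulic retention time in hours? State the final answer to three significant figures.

τ ≈ 54.6 h

V·X = Y·Q·ΔS·θ_c gives V = 0.677 × 1040 × (410 − 10.5) × 21.2 / 2520 = 2366 m³.
Hydraulic retention time τ = V/Q = 2366 / 1040 = 2.275 d = 54.61 h.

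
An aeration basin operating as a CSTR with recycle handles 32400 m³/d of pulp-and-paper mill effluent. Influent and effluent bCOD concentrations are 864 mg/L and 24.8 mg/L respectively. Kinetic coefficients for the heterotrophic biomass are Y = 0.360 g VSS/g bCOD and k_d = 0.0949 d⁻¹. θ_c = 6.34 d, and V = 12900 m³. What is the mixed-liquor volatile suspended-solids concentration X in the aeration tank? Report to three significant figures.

X = Y·Q·ΔS·θ_c / [V·(1 + k_d θ_c)] = 0.360 × 32400 × (864 − 24.8) × 6.34 / [12900 × (1 + 0.0949 × 6.34)] = 3004 mg/L.

X ≈ 3000 mg/L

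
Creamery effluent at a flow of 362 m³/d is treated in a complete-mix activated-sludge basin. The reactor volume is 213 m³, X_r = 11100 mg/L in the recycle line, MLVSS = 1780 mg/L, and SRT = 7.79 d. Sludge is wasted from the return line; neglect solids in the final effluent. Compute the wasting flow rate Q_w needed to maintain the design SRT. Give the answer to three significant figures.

Q_w ≈ 4.38 m³/d

Q_w = (V·X)/(θ_c X_r) = 213.0 × 1780 / (7.79 × 11100) = 4.385 m³/d.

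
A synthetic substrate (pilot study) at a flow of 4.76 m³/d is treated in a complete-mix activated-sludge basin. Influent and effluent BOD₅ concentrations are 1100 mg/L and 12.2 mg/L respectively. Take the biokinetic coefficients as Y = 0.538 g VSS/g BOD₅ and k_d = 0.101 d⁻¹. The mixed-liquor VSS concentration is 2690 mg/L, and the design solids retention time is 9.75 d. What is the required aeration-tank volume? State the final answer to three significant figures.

Steady-state biomass mass balance: V·X·(1 + k_d·θ_c) = Y·Q·(S₀ − S)·θ_c, so V = 0.538 × 4.76 × (1100 − 12.2) × 9.75 / [2690 × (1 + 0.101 × 9.75)] = 2.72×10^4 / 5339 = 5.087 m³.

V ≈ 5.09 m³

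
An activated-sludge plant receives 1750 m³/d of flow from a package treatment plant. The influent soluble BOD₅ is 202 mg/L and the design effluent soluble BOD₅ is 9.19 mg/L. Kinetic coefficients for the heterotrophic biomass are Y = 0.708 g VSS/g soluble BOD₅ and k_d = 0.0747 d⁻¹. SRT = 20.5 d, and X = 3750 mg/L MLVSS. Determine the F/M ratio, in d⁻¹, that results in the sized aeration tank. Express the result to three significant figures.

F/M ≈ 0.183 d⁻¹

Rearranging the biomass balance for a CMAS with decay, V = Y·Q·ΔS·θ_c / [X·(1+k_d θ_c)] = 0.708 × 1750 × (202 − 9.19) × 20.5 / [3750 × (1 + 0.0747 × 20.5)] = 4.9×10^6 / 9493 = 515.9 m³.
F/M = Q·S₀ / (V·X) = 1750 × 202 / (515.9 × 3750) = 0.1827 g soluble BOD₅·(g VSS·d)⁻¹.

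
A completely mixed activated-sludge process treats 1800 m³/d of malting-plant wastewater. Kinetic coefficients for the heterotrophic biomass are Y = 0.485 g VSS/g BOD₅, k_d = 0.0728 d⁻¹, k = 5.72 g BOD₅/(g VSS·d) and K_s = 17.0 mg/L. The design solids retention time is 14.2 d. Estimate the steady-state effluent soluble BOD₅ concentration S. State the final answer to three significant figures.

S ≈ 0.925 mg/L

From the Monod/SRT balance for a CMAS, S = K_s·(1+k_d θ_c)/[θ_c·(Y k − k_d) − 1] = 17.0 × (1 + 0.0728 × 14.2) / [14.2 × (0.485 × 5.72 − 0.0728) − 1] = 34.57 / 37.36 = 0.9254 mg/L.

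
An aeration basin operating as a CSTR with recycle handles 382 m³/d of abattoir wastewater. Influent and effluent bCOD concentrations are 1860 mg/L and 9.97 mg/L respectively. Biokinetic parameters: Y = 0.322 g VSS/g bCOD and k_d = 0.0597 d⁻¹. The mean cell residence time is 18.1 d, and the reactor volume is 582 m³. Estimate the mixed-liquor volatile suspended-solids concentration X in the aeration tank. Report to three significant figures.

Solving the biomass balance for X: X = Y Q (S₀−S) θ_c / [V (1+k_d θ_c)] = 0.322 × 382 × (1860 − 9.97) × 18.1 / [582 × (1 + 0.0597 × 18.1)] = 3402 mg/L.

X ≈ 3400 mg/L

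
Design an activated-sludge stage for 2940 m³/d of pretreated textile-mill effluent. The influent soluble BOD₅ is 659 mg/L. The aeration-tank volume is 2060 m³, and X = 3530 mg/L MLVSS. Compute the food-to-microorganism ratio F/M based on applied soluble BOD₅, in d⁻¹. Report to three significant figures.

F/M ≈ 0.266 d⁻¹

F/M = Q·S₀ / (V·X) = 2940 × 659 / (2060 × 3530) = 0.2664 g soluble BOD₅·(g VSS·d)⁻¹.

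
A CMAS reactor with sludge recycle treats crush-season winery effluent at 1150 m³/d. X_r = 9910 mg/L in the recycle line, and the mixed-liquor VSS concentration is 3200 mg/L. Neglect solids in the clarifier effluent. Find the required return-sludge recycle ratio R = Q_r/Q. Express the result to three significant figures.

Mass balance around the secondary clarifier (neglecting effluent solids): R = X / (X_r − X) = 3200 / (9910 − 3200) = 0.4769.

R ≈ 0.477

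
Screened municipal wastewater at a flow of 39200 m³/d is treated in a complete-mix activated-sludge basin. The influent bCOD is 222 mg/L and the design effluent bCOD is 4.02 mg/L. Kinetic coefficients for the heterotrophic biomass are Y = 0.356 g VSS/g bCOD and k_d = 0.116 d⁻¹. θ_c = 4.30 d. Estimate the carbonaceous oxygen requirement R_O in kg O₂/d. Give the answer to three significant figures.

Observed yield with endogenous decay: Y_obs = Y / (1 + k_d·θ_c) = 0.356 / (1 + 0.116 × 4.30) = 0.356 / 1.499 = 0.2375 g VSS/g bCOD.
ΔS = 222 − 4.02 = 218.0 mg/L, so the substrate removal rate is 39200 × 218.0/1000 = 8545 kg bCOD/d.
Net sludge production P_X = 0.2375 × 8545 = 2030 kg VSS/d.
R_O = Q·ΔS − 1.42 P_X = 8545 − 2882 = 5663 kg O₂/d.

R_O ≈ 5660 kg O₂/d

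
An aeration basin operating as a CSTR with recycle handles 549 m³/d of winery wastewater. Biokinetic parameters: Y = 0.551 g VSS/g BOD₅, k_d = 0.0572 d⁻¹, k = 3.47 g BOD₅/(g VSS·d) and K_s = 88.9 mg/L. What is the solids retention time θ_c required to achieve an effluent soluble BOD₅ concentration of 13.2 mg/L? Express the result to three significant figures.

Specific growth rate at S = 13.2 mg/L: μ = YkS/(K_s+S) = 0.551·3.47·13.2/(88.9+13.2) = 0.2472 d⁻¹.
Then 1/θ_c = μ − k_d = 0.2472 − 0.0572 = 0.1900 d⁻¹, giving θ_c = 5.263 d.

θ_c ≈ 5.26 d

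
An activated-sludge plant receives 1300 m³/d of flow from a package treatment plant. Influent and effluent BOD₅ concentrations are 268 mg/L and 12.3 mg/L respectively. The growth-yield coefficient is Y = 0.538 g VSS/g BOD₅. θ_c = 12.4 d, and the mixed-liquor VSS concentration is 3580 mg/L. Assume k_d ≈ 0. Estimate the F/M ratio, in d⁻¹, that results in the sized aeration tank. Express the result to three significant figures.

Biomass mass balance (decay neglected): V·X = Y·Q·(S₀ − S)·θ_c, so V = 0.538 × 1300 × (268 − 12.3) × 12.4 / 3580 = 619.4 m³.
Food-to-microorganism ratio F/M = Q S₀ / (V X) = 1300 × 268 / (619.4 × 3580) = 0.1571 d⁻¹.

F/M ≈ 0.157 d⁻¹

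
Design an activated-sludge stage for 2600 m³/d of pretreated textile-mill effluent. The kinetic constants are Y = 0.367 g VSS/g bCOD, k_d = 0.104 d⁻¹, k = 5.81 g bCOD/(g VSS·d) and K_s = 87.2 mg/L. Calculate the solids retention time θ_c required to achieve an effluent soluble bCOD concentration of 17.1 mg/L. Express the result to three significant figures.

θ_c ≈ 4.07 d

At the target effluent, Y k S/(K_s+S) = 0.367×5.81×17.1/104.3 = 0.3496 d⁻¹.
1/θ_c = 0.3496 − 0.104 = 0.2456 d⁻¹, so θ_c = 4.072 d.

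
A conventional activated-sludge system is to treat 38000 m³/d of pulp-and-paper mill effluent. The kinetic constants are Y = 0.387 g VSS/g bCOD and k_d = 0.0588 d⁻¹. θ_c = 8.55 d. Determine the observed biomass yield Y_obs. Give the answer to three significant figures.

Y_obs ≈ 0.258 g VSS/g bCOD

Correct the yield for decay: Y_obs = Y/(1 + k_d θ_c) = 0.387 / (1 + 0.0588 × 8.55) = 0.387 / 1.503 = 0.2575.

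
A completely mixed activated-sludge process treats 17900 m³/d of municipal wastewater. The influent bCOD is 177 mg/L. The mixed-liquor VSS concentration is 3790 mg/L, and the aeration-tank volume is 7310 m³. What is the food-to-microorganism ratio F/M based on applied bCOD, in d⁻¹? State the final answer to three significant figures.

F/M ≈ 0.114 d⁻¹

F/M = Q·S₀ / (V·X) = 17900 × 177 / (7310 × 3790) = 0.1144 g bCOD·(g VSS·d)⁻¹.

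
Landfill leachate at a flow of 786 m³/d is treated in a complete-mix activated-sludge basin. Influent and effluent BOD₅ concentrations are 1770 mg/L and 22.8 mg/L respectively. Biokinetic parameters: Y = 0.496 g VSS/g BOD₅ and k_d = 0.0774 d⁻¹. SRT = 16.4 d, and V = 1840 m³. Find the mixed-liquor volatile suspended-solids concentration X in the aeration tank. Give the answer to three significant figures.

X ≈ 2680 mg/L

X = Y·Q·ΔS·θ_c / [V·(1 + k_d θ_c)] = 0.496 × 786 × (1770 − 22.8) × 16.4 / [1840 × (1 + 0.0774 × 16.4)] = 2675 mg/L.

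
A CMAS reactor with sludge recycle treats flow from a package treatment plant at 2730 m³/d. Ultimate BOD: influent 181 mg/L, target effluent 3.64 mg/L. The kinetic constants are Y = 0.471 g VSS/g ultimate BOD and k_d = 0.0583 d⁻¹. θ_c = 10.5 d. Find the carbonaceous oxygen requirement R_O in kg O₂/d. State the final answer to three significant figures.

R_O ≈ 283 kg O₂/d

Y_obs = Y / (1 + k_d θ_c) = 0.471 / (1 + 0.0583 × 10.5) = 0.471 / 1.612 = 0.2922.
ΔS = 181 − 3.64 = 177.4 mg/L, so the substrate removal rate is 2730 × 177.4/1000 = 484.2 kg ultimate BOD/d.
P_X = Y_obs·Q·(S₀ − S) = 0.2922 × 484.2 = 141.5 kg VSS/d.
R_O = Q·(S₀ − S) − 1.42·P_X = 484.2 − 1.42 × 141.5 = 283.3 kg O₂/d.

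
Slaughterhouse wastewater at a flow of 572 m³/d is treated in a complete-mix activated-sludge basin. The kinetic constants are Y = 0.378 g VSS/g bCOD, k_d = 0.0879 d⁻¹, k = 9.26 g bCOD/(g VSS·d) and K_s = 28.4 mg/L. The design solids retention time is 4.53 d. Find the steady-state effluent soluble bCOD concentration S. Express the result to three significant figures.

S ≈ 2.75 mg/L

Effluent substrate depends only on kinetics and SRT: S = K_s(1 + k_d θ_c) / [θ_c(Yk − k_d) − 1] = 28.4 × (1 + 0.0879 × 4.53) / [4.53 × (0.378 × 9.26 − 0.0879) − 1] = 39.71 / 14.46 = 2.746 mg/L.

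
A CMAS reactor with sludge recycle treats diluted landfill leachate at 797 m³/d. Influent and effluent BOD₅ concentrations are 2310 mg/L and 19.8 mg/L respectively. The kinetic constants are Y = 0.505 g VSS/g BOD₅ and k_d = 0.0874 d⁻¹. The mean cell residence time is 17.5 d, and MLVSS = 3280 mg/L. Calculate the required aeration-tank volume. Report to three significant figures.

Steady-state biomass mass balance: V·X·(1 + k_d·θ_c) = Y·Q·(S₀ − S)·θ_c, so V = 0.505 × 797 × (2310 − 19.8) × 17.5 / [3280 × (1 + 0.0874 × 17.5)] = 1.61×10^7 / 8297 = 1944 m³.

V ≈ 1940 m³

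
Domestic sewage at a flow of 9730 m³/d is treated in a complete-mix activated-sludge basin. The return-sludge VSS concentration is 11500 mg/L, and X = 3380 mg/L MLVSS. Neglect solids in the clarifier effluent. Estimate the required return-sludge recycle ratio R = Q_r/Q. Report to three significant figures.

R = Q_r/Q = X/(X_r − X) = 3380 / (11500 − 3380) = 0.4163.

R ≈ 0.416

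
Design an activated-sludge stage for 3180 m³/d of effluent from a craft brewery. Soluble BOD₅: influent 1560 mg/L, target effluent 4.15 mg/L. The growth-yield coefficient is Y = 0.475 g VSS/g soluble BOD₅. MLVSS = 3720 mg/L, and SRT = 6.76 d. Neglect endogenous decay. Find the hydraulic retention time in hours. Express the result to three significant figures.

With k_d = 0 the design equation reduces to V = Y Q (S₀−S) θ_c / X = 0.475 × 3180 × (1560 − 4.15) × 6.76 / 3720 = 4271 m³.
HRT = V/Q = 4271 m³ / 3180 m³·d⁻¹ = 1.343 d × 24 = 32.23 h.

τ ≈ 32.2 h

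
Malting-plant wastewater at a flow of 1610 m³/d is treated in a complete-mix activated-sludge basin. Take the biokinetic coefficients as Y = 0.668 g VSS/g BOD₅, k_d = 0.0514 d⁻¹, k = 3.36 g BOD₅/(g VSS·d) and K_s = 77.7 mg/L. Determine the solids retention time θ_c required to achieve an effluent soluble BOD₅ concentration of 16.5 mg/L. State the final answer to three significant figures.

θ_c ≈ 2.93 d

At the target effluent, Y k S/(K_s+S) = 0.668×3.36×16.5/94.20 = 0.3931 d⁻¹.
θ_c = 1/(μ − k_d) = 1/(0.3931 − 0.0514) = 1/0.3417 = 2.926 d.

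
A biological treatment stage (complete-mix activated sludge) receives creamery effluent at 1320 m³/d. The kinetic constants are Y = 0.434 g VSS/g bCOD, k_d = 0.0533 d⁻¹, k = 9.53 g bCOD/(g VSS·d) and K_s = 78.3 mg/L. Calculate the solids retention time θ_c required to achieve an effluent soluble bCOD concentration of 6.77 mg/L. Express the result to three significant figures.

θ_c ≈ 3.63 d

From 1/θ_c = Y·k·S/(K_s + S) − k_d: Y·k·S/(K_s+S) = 0.434 × 9.53 × 6.77 / (78.3 + 6.77) = 0.3292 d⁻¹.
θ_c = 1/(μ − k_d) = 1/(0.3292 − 0.0533) = 1/0.2759 = 3.625 d.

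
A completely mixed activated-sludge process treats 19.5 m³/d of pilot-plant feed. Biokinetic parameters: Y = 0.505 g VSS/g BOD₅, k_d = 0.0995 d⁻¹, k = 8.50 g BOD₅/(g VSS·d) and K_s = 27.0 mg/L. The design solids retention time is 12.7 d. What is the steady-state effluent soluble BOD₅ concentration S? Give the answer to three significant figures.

S ≈ 1.17 mg/L

For a completely mixed reactor with recycle the Lawrence–McCarty relation gives S = K_s·(1 + k_d·θ_c) / [θ_c·(Y·k − k_d) − 1] = 27.0 × (1 + 0.0995 × 12.7) / [12.7 × (0.505 × 8.50 − 0.0995) − 1] = 61.12 / 52.25 = 1.170 mg/L.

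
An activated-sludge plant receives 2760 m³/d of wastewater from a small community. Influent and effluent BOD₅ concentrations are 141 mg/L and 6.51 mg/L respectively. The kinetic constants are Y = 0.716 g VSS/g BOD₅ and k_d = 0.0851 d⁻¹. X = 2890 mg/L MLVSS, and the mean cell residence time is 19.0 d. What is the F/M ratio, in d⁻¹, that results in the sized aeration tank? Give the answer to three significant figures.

From the SRT design equation V = Y Q (S₀−S) θ_c / [X (1 + k_d θ_c)] = 0.716 × 2760 × (141 − 6.51) × 19.0 / [2890 × (1 + 0.0851 × 19.0)] = 5.05×10^6 / 7563 = 667.7 m³.
Food-to-microorganism ratio F/M = Q S₀ / (V X) = 2760 × 141 / (667.7 × 2890) = 0.2017 d⁻¹.

F/M ≈ 0.202 d⁻¹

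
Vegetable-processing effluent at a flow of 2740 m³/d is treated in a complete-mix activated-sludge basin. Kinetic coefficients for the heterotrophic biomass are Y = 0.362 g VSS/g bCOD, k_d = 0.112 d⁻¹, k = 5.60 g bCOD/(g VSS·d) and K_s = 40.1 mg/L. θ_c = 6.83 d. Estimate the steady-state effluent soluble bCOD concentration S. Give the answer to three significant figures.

S ≈ 5.86 mg/L

For a completely mixed reactor with recycle the Lawrence–McCarty relation gives S = K_s·(1 + k_d·θ_c) / [θ_c·(Y·k − k_d) − 1] = 40.1 × (1 + 0.112 × 6.83) / [6.83 × (0.362 × 5.60 − 0.112) − 1] = 70.77 / 12.08 = 5.858 mg/L.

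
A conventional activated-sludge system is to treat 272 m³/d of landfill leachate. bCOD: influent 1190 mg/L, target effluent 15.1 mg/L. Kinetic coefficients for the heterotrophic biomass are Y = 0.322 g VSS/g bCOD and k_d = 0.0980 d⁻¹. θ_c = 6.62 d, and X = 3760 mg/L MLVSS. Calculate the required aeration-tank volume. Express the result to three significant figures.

V ≈ 110 m³

Steady-state biomass mass balance: V·X·(1 + k_d·θ_c) = Y·Q·(S₀ − S)·θ_c, so V = 0.322 × 272 × (1190 − 15.1) × 6.62 / [3760 × (1 + 0.0980 × 6.62)] = 6.81×10^5 / 6199 = 109.9 m³.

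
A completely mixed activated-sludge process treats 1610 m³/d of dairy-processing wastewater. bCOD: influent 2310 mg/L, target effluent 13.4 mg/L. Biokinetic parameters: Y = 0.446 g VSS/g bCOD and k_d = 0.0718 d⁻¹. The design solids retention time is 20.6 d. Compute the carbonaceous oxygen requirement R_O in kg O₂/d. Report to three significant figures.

R_O ≈ 2750 kg O₂/d

Correct the yield for decay: Y_obs = Y/(1 + k_d θ_c) = 0.446 / (1 + 0.0718 × 20.6) = 0.446 / 2.479 = 0.1799.
ΔS = 2310 − 13.4 = 2297 mg/L, so the substrate removal rate is 1610 × 2297/1000 = 3698 kg bCOD/d.
Biomass synthesised: P_X = Y_obs × 3698 = 665.2 kg VSS/d.
R_O = Q·(S₀ − S) − 1.42·P_X = 3698 − 1.42 × 665.2 = 2753 kg O₂/d.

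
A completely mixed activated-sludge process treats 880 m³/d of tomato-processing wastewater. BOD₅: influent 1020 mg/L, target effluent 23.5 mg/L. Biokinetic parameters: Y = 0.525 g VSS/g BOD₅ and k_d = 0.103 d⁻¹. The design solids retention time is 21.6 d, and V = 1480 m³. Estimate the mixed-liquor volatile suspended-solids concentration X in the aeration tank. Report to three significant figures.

X ≈ 2080 mg/L

From V·X·(1 + k_d·θ_c) = Y·Q·(S₀ − S)·θ_c: X = 0.525 × 880 × (1020 − 23.5) × 21.6 / [1480 × (1 + 0.103 × 21.6)] = 2084 mg/L.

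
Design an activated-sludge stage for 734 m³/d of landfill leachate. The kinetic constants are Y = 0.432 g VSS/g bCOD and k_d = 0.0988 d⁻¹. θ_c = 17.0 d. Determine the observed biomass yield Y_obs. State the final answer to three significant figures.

Y_obs ≈ 0.161 g VSS/g bCOD

Y_obs = Y / (1 + k_d θ_c) = 0.432 / (1 + 0.0988 × 17.0) = 0.432 / 2.680 = 0.1612.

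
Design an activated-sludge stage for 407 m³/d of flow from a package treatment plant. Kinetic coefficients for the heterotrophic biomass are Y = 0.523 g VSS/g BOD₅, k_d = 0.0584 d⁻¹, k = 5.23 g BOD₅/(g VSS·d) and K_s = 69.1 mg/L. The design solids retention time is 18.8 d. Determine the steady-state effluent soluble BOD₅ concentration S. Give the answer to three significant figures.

Effluent substrate depends only on kinetics and SRT: S = K_s(1 + k_d θ_c) / [θ_c(Yk − k_d) − 1] = 69.1 × (1 + 0.0584 × 18.8) / [18.8 × (0.523 × 5.23 − 0.0584) − 1] = 145.0 / 49.33 = 2.939 mg/L.

S ≈ 2.94 mg/L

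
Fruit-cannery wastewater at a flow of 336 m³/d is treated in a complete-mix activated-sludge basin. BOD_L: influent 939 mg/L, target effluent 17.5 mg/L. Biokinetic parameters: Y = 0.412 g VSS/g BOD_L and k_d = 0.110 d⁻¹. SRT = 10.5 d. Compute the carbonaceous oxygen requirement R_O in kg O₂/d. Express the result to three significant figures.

R_O ≈ 226 kg O₂/d

Observed yield with endogenous decay: Y_obs = Y / (1 + k_d·θ_c) = 0.412 / (1 + 0.110 × 10.5) = 0.412 / 2.155 = 0.1912 g VSS/g BOD_L.
Substrate removed = Q·(S₀ − S) = 336 m³/d × (939 − 17.5) g/m³ = 3.1×10^5 g/d = 309.6 kg/d.
P_X = Y_obs·Q·(S₀ − S) = 0.1912 × 309.6 = 59.19 kg VSS/d.
R_O = Q·ΔS − 1.42 P_X = 309.6 − 84.06 = 225.6 kg O₂/d.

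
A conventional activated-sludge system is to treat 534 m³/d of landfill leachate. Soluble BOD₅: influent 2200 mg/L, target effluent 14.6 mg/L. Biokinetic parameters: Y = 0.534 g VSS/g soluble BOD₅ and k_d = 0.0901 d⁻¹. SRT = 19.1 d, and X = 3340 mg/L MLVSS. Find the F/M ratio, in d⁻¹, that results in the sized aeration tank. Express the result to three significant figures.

Steady-state biomass mass balance: V·X·(1 + k_d·θ_c) = Y·Q·(S₀ − S)·θ_c, so V = 0.534 × 534 × (2200 − 14.6) × 19.1 / [3340 × (1 + 0.0901 × 19.1)] = 1.19×10^7 / 9088 = 1310 m³.
F/M = Q·S₀ / (V·X) = 534 × 2200 / (1310 × 3340) = 0.2686 g soluble BOD₅·(g VSS·d)⁻¹.

F/M ≈ 0.269 d⁻¹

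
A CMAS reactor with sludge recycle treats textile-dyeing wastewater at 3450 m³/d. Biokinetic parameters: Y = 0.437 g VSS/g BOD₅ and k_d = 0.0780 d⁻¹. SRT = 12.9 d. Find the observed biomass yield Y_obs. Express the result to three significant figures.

Y_obs = Y / (1 + k_d θ_c) = 0.437 / (1 + 0.0780 × 12.9) = 0.437 / 2.006 = 0.2178.

Y_obs ≈ 0.218 g VSS/g BOD₅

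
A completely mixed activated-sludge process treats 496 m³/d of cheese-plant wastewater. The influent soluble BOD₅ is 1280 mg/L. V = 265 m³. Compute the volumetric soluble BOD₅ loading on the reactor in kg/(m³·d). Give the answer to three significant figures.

L_v ≈ 2.40 kg soluble BOD₅/(m³·d)

Applied soluble BOD₅ load per unit volume = Q·S₀/V = (496 × 1280/1000)/265.0 = 2.396 kg soluble BOD₅·m⁻³·d⁻¹.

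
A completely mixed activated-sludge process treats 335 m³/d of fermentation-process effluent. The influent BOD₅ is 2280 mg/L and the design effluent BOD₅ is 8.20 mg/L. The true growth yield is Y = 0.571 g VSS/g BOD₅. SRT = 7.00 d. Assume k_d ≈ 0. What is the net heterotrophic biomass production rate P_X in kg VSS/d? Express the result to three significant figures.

P_X ≈ 435 kg VSS/d

Since k_d ≈ 0, Y_obs = Y = 0.571 g VSS/g BOD₅.
Mass of BOD₅ removed per day: Q(S₀ − S) = 335 × 2272 g/m³ = 761.1 kg/d.
Biomass produced: P_X = Y_obs·Q·ΔS = 0.5710 × 761.1 ≈ 434.6 kg VSS/d.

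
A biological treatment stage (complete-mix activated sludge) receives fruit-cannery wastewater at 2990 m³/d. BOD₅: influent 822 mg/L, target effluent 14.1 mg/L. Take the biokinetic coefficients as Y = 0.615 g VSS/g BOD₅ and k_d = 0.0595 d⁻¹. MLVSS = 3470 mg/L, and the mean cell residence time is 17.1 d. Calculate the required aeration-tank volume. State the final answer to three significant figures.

V ≈ 3630 m³

From the SRT design equation V = Y Q (S₀−S) θ_c / [X (1 + k_d θ_c)] = 0.615 × 2990 × (822 − 14.1) × 17.1 / [3470 × (1 + 0.0595 × 17.1)] = 2.54×10^7 / 7001 = 3629 m³.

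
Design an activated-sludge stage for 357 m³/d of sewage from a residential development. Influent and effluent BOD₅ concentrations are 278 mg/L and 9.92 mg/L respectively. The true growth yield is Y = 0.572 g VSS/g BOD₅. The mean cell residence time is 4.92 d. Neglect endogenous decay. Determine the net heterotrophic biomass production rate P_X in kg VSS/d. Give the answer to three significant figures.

P_X ≈ 54.7 kg VSS/d

With endogenous decay neglected, the observed yield equals the true yield: Y_obs = Y = 0.572 g VSS/g BOD₅.
Mass of BOD₅ removed per day: Q(S₀ − S) = 357 × 268.1 g/m³ = 95.70 kg/d.
Net biomass production P_X = Y_obs × Q·(S₀ − S) = 0.5720 × 95.70 = 54.74 kg VSS/d.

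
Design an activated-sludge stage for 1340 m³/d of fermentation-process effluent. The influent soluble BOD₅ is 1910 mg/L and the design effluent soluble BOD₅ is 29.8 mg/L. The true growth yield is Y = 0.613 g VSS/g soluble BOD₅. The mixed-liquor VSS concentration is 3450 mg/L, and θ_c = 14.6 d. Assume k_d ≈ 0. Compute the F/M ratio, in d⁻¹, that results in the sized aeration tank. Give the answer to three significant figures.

F/M ≈ 0.114 d⁻¹

V·X = Y·Q·ΔS·θ_c gives V = 0.613 × 1340 × (1910 − 29.8) × 14.6 / 3450 = 6536 m³.
Food-to-microorganism ratio F/M = Q S₀ / (V X) = 1340 × 1910 / (6536 × 3450) = 0.1135 d⁻¹.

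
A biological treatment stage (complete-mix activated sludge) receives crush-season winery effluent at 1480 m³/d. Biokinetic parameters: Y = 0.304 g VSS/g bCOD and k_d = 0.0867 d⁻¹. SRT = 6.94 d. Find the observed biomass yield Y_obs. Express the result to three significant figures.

Correct the yield for decay: Y_obs = Y/(1 + k_d θ_c) = 0.304 / (1 + 0.0867 × 6.94) = 0.304 / 1.602 = 0.1898.

Y_obs ≈ 0.190 g VSS/g bCOD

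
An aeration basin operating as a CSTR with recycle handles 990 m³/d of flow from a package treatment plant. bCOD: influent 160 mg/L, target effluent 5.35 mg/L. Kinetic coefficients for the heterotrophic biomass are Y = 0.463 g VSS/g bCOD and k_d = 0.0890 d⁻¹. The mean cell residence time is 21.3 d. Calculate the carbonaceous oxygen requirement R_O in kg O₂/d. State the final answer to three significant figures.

R_O ≈ 118 kg O₂/d

Correct the yield for decay: Y_obs = Y/(1 + k_d θ_c) = 0.463 / (1 + 0.0890 × 21.3) = 0.463 / 2.896 = 0.1599.
Q·(S₀ − S) = 990 × (160 − 5.35) × 10⁻³ = 153.1 kg/d removed.
P_X = Y_obs·Q·(S₀ − S) = 0.1599 × 153.1 = 24.48 kg VSS/d.
Carbonaceous O₂ demand = substrate oxidised − cell-mass equivalent = 153.1 − 1.42 × 24.48 = 118.3 kg O₂/d.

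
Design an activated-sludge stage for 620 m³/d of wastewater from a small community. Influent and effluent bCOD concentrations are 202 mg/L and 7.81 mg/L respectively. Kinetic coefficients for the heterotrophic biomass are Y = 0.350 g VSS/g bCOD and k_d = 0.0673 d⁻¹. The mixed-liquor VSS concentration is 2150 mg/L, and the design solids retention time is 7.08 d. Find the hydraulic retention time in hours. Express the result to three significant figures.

Rearranging the biomass balance for a CMAS with decay, V = Y·Q·ΔS·θ_c / [X·(1+k_d θ_c)] = 0.350 × 620 × (202 − 7.81) × 7.08 / [2150 × (1 + 0.0673 × 7.08)] = 2.98×10^5 / 3174 = 93.98 m³.
Hydraulic retention time τ = V/Q = 93.98 / 620 = 0.1516 d = 3.638 h.

τ ≈ 3.64 h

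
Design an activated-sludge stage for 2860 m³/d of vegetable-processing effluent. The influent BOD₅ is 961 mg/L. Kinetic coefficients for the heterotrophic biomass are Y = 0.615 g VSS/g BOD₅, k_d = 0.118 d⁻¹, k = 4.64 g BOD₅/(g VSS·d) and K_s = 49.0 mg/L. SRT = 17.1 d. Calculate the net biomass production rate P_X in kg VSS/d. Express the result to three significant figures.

For a completely mixed reactor with recycle the Lawrence–McCarty relation gives S = K_s·(1 + k_d·θ_c) / [θ_c·(Y·k − k_d) − 1] = 49.0 × (1 + 0.118 × 17.1) / [17.1 × (0.615 × 4.64 − 0.118) − 1] = 147.9 / 45.78 = 3.230 mg/L.
Observed yield with endogenous decay: Y_obs = Y / (1 + k_d·θ_c) = 0.615 / (1 + 0.118 × 17.1) = 0.615 / 3.018 = 0.2038 g VSS/g BOD₅.
ΔS = 961 − 3.23 = 957.8 mg/L, so the substrate removal rate is 2860 × 957.8/1000 = 2739 kg BOD₅/d.
P_X = Y_obs · Q(S₀ − S) = 0.2038 × 2739 = 558.2 kg VSS/d.

P_X ≈ 558 kg VSS/d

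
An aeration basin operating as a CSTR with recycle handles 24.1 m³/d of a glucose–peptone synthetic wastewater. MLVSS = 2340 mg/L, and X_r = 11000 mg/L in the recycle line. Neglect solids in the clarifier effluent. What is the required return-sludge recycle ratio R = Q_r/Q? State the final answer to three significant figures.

R = Q_r/Q = X/(X_r − X) = 2340 / (11000 − 2340) = 0.2702.

R ≈ 0.270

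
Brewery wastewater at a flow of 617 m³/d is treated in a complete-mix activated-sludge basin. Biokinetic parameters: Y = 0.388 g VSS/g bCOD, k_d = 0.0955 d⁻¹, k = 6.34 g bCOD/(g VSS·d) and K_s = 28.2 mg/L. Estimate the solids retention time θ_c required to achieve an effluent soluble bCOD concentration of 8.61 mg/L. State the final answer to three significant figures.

θ_c ≈ 2.08 d

From 1/θ_c = Y·k·S/(K_s + S) − k_d: Y·k·S/(K_s+S) = 0.388 × 6.34 × 8.61 / (28.2 + 8.61) = 0.5754 d⁻¹.
θ_c = 1/(μ − k_d) = 1/(0.5754 − 0.0955) = 1/0.4799 = 2.084 d.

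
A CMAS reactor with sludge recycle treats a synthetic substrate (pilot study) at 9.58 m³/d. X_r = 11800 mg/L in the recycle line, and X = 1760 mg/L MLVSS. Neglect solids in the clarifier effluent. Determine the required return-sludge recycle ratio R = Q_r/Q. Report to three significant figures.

R = Q_r/Q = X/(X_r − X) = 1760 / (11800 − 1760) = 0.1753.

R ≈ 0.175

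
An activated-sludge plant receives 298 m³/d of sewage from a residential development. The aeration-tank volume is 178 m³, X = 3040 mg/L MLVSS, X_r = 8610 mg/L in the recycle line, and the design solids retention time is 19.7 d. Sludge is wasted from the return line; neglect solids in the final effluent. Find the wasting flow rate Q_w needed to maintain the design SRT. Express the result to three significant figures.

Q_w ≈ 3.19 m³/d

Wasting from the return line (neglecting effluent solids): Q_w = V·X / (θ_c·X_r) = 178.0 × 3040 / (19.7 × 8610) = 3.190 m³/d.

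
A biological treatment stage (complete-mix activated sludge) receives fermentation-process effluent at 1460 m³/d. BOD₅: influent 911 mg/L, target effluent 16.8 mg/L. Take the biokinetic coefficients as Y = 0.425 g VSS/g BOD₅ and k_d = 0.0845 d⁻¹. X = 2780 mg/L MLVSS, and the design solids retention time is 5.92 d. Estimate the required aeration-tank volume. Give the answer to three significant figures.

V ≈ 788 m³

Rearranging the biomass balance for a CMAS with decay, V = Y·Q·ΔS·θ_c / [X·(1+k_d θ_c)] = 0.425 × 1460 × (911 − 16.8) × 5.92 / [2780 × (1 + 0.0845 × 5.92)] = 3.28×10^6 / 4171 = 787.6 m³.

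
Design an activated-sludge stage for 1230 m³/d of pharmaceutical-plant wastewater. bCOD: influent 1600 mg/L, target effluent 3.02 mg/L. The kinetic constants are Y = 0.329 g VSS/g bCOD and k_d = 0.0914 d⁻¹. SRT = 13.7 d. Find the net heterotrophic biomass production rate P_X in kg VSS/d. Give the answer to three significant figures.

The observed yield is Y_obs = Y/(1 + k_d·θ_c) = 0.329 / (1 + 0.0914 × 13.7) = 0.329 / 2.252 = 0.1461 g VSS per g bCOD removed.
Substrate removed = Q·(S₀ − S) = 1230 m³/d × (1600 − 3.02) g/m³ = 1.96×10^6 g/d = 1964 kg/d.
So the net sludge growth is P_X = 0.1461 × 1964 = 286.9 kg VSS/d.

P_X ≈ 287 kg VSS/d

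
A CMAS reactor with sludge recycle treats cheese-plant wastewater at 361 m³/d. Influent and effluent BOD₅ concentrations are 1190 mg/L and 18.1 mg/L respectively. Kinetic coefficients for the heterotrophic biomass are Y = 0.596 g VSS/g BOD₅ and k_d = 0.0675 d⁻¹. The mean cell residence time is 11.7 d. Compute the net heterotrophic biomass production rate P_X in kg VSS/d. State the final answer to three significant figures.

P_X ≈ 141 kg VSS/d

Correct the yield for decay: Y_obs = Y/(1 + k_d θ_c) = 0.596 / (1 + 0.0675 × 11.7) = 0.596 / 1.790 = 0.3330.
Mass of BOD₅ removed per day: Q(S₀ − S) = 361 × 1172 g/m³ = 423.1 kg/d.
P_X = Y_obs · Q(S₀ − S) = 0.3330 × 423.1 = 140.9 kg VSS/d.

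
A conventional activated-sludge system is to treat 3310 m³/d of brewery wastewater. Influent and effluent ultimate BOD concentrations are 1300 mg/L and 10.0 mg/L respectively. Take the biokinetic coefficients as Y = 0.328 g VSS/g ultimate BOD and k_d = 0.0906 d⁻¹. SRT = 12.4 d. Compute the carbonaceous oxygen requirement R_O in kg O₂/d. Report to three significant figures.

Correct the yield for decay: Y_obs = Y/(1 + k_d θ_c) = 0.328 / (1 + 0.0906 × 12.4) = 0.328 / 2.123 = 0.1545.
ΔS = 1300 − 10.0 = 1290 mg/L, so the substrate removal rate is 3310 × 1290/1000 = 4270 kg ultimate BOD/d.
Biomass synthesised: P_X = Y_obs × 4270 = 659.6 kg VSS/d.
Carbonaceous O₂ demand = substrate oxidised − cell-mass equivalent = 4270 − 1.42 × 659.6 = 3333 kg O₂/d.

R_O ≈ 3330 kg O₂/d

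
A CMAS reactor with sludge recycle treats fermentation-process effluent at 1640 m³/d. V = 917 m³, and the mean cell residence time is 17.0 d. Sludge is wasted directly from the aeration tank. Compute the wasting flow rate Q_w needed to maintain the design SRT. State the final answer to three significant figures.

Wasting from the aeration tank: Q_w = V / θ_c = 917.0 / 17.0 = 53.94 m³/d.

Q_w ≈ 53.9 m³/d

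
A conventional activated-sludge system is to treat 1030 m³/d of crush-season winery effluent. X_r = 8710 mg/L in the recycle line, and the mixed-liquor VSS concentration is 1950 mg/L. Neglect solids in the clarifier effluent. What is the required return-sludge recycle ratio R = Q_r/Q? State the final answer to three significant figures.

Solids balance on the clarifier gives (1+R)X = R·X_r, so R = X/(X_r − X) = 1950 / (8710 − 1950) = 0.2885.

R ≈ 0.288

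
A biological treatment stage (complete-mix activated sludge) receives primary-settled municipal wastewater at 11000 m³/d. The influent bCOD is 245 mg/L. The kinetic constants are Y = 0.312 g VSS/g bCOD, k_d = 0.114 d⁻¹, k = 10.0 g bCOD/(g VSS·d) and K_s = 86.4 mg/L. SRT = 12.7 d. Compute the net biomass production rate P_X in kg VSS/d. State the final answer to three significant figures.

P_X ≈ 336 kg VSS/d

From the Monod/SRT balance for a CMAS, S = K_s·(1+k_d θ_c)/[θ_c·(Y k − k_d) − 1] = 86.4 × (1 + 0.114 × 12.7) / [12.7 × (0.312 × 10.0 − 0.114) − 1] = 211.5 / 37.18 = 5.689 mg/L.
Observed yield with endogenous decay: Y_obs = Y / (1 + k_d·θ_c) = 0.312 / (1 + 0.114 × 12.7) = 0.312 / 2.448 = 0.1275 g VSS/g bCOD.
Mass of bCOD removed per day: Q(S₀ − S) = 11000 × 239.3 g/m³ = 2632 kg/d.
So the net sludge growth is P_X = 0.1275 × 2632 = 335.5 kg VSS/d.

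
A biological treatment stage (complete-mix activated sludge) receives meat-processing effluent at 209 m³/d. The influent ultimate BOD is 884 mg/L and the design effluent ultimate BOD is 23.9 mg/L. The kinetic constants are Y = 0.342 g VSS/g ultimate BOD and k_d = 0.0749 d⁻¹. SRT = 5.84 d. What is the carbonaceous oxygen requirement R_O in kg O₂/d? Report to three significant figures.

Y_obs = Y / (1 + k_d θ_c) = 0.342 / (1 + 0.0749 × 5.84) = 0.342 / 1.437 = 0.2379.
ΔS = 884 − 23.9 = 860.1 mg/L, so the substrate removal rate is 209 × 860.1/1000 = 179.8 kg ultimate BOD/d.
Biomass synthesised: P_X = Y_obs × 179.8 = 42.77 kg VSS/d.
Carbonaceous O₂ demand = substrate oxidised − cell-mass equivalent = 179.8 − 1.42 × 42.77 = 119.0 kg O₂/d.

R_O ≈ 119 kg O₂/d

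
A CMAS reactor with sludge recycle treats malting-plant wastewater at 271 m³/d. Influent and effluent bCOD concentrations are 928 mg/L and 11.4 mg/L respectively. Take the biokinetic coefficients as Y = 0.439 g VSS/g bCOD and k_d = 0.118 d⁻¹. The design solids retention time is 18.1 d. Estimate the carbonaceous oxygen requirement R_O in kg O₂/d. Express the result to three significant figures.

Correct the yield for decay: Y_obs = Y/(1 + k_d θ_c) = 0.439 / (1 + 0.118 × 18.1) = 0.439 / 3.136 = 0.1400.
Mass of bCOD removed per day: Q(S₀ − S) = 271 × 916.6 g/m³ = 248.4 kg/d.
Biomass synthesised: P_X = Y_obs × 248.4 = 34.77 kg VSS/d.
R_O = Q·ΔS − 1.42 P_X = 248.4 − 49.38 = 199.0 kg O₂/d.

R_O ≈ 199 kg O₂/d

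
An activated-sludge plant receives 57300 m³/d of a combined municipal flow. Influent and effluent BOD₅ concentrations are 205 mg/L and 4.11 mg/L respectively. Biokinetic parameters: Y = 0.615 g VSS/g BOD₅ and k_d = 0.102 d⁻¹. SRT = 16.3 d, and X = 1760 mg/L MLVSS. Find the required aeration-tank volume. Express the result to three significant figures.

V ≈ 24600 m³

Rearranging the biomass balance for a CMAS with decay, V = Y·Q·ΔS·θ_c / [X·(1+k_d θ_c)] = 0.615 × 57300 × (205 − 4.11) × 16.3 / [1760 × (1 + 0.102 × 16.3)] = 1.15×10^8 / 4686 = 24624 m³.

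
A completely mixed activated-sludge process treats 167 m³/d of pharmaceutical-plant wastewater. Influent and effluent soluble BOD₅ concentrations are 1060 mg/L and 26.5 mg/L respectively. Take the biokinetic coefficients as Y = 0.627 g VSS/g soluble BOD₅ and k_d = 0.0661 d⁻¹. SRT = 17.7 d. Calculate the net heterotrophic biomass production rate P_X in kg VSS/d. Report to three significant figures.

The observed yield is Y_obs = Y/(1 + k_d·θ_c) = 0.627 / (1 + 0.0661 × 17.7) = 0.627 / 2.170 = 0.2889 g VSS per g soluble BOD₅ removed.
Substrate removed = Q·(S₀ − S) = 167 m³/d × (1060 − 26.5) g/m³ = 1.73×10^5 g/d = 172.6 kg/d.
So the net sludge growth is P_X = 0.2889 × 172.6 = 49.87 kg VSS/d.

P_X ≈ 49.9 kg VSS/d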